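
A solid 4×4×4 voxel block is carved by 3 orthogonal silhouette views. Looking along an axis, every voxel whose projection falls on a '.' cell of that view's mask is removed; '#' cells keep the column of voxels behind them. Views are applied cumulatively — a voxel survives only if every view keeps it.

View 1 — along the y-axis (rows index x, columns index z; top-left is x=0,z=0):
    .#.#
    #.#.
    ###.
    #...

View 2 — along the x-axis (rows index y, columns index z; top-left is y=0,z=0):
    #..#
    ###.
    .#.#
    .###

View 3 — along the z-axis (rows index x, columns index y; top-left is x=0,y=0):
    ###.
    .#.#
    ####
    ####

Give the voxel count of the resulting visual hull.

initial block: 4^3 = 64
V1 y: intersect with XZ mask (8 set) -- 32 left
V2 x: intersect with YZ mask (10 set) -- 19 left
V3 z: intersect with XY mask (13 set) -- 16 left

|visual hull| = 16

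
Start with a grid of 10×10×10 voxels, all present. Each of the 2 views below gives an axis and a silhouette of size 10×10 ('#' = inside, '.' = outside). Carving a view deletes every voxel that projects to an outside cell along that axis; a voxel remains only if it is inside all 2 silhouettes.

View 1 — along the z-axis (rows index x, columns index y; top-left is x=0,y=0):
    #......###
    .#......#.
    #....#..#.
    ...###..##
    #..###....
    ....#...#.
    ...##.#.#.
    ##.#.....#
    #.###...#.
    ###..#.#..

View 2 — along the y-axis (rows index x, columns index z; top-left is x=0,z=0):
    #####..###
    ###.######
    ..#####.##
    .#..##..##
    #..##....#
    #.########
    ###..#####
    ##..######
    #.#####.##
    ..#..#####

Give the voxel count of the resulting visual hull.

|visual hull| = 264

before carving: 1000 voxels (10×10×10)
after view 1 [z-axis, 38 of 100 cells solid] → remaining = 380
after view 2 [y-axis, 72 of 100 cells solid] → remaining = 264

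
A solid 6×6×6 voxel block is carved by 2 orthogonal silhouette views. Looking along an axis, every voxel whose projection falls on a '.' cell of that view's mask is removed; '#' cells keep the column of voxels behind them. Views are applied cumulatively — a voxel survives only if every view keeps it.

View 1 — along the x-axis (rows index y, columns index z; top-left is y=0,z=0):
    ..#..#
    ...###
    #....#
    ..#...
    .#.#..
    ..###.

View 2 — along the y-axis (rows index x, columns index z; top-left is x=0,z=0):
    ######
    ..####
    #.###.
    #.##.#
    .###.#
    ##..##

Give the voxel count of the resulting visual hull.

initial block: 6^3 = 216
  1. axis=0 (YZ plane), |mask|=13  ⇒  voxels=78
  2. axis=1 (XZ plane), |mask|=26  ⇒  voxels=60

voxel count = 60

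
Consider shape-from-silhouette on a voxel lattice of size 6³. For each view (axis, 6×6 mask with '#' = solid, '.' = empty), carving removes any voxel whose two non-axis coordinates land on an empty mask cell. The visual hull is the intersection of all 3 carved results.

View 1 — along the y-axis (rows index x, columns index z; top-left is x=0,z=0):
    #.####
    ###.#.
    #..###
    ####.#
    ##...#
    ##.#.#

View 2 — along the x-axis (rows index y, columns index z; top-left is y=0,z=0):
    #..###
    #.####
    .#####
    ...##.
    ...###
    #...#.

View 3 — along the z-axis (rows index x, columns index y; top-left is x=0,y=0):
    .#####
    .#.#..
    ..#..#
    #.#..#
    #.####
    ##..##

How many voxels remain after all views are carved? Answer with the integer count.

remaining voxels: 48

initial block: 6^3 = 216
step 1: project along y, AND mask (25/36) → |grid| = 150
step 2: project along x, AND mask (21/36) → |grid| = 86
step 3: project along z, AND mask (21/36) → |grid| = 48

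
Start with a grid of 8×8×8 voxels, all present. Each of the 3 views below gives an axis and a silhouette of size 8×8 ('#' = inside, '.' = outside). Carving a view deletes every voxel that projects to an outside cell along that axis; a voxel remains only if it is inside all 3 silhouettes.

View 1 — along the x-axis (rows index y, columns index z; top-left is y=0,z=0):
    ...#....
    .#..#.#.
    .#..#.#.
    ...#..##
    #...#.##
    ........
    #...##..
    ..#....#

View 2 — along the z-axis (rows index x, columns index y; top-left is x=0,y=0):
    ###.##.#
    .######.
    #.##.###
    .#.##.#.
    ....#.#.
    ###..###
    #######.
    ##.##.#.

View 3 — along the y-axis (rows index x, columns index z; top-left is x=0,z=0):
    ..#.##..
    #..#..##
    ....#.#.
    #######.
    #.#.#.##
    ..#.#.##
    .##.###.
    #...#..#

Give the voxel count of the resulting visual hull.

|visual hull| = 59

before carving: 512 voxels (8×8×8)
step 1: project along x, AND mask (19/64) → |grid| = 152
step 2: project along z, AND mask (42/64) → |grid| = 104
step 3: project along y, AND mask (33/64) → |grid| = 59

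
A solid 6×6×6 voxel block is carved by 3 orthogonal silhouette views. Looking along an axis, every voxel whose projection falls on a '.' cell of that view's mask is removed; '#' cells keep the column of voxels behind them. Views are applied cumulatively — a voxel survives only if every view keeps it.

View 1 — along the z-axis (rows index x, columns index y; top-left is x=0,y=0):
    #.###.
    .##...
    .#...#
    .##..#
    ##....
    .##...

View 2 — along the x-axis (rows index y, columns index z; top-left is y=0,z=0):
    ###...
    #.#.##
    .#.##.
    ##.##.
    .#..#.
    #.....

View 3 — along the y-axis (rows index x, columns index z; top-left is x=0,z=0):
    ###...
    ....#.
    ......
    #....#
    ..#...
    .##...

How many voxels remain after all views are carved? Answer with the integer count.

initial block: 6^3 = 216
[1] z-view keeps 15 columns → grid now 90
[2] x-view keeps 17 columns → grid now 46
[3] y-view keeps 9 columns → grid now 16

voxel count = 16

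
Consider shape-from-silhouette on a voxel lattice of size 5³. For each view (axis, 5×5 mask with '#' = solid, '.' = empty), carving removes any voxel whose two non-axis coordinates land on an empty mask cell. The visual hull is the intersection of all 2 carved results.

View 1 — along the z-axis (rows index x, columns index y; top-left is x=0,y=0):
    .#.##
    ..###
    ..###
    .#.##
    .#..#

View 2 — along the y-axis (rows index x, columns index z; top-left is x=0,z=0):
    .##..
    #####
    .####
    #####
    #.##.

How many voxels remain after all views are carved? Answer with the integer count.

start: 5×5×5 = 125 voxels
carve view 1 (along z, XY-mask fill 14/25): 70 voxels remain
carve view 2 (along y, XZ-mask fill 19/25): 54 voxels remain

|visual hull| = 54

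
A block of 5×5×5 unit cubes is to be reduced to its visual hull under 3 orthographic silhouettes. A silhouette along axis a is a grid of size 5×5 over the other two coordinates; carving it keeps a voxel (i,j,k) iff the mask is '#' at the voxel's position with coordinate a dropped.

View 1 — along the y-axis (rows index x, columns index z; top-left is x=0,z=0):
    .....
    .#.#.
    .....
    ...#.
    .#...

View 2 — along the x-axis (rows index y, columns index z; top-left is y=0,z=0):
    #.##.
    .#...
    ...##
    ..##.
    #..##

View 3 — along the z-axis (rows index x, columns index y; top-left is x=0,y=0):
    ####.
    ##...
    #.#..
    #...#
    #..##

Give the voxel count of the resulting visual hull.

before carving: 125 voxels (5×5×5)
step 1: project along y, AND mask (4/25) → |grid| = 20
step 2: project along x, AND mask (11/25) → |grid| = 10
step 3: project along z, AND mask (13/25) → |grid| = 4

remaining voxels: 4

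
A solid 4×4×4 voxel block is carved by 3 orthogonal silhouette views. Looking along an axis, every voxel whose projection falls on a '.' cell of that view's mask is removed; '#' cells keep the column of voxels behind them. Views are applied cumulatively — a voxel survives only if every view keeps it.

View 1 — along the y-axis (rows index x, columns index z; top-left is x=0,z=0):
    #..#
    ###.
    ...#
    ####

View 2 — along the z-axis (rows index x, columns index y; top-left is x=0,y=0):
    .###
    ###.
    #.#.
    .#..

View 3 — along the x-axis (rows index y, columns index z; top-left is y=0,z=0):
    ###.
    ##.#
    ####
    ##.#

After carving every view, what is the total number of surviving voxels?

start: 4×4×4 = 64 voxels
carve view 1 (along y, XZ-mask fill 10/16): 40 voxels remain
carve view 2 (along z, XY-mask fill 9/16): 21 voxels remain
carve view 3 (along x, YZ-mask fill 13/16): 18 voxels remain

|visual hull| = 18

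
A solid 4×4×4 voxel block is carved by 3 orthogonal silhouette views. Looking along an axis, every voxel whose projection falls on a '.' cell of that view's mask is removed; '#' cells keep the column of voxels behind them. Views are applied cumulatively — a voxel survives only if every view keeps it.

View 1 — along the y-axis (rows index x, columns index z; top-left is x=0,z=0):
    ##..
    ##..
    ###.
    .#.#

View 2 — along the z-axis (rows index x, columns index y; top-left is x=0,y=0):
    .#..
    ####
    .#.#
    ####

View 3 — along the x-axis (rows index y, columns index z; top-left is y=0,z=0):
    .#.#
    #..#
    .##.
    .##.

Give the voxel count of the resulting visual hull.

13 voxels

full grid |V| = 64
step 1: project along y, AND mask (9/16) → |grid| = 36
step 2: project along z, AND mask (11/16) → |grid| = 24
step 3: project along x, AND mask (8/16) → |grid| = 13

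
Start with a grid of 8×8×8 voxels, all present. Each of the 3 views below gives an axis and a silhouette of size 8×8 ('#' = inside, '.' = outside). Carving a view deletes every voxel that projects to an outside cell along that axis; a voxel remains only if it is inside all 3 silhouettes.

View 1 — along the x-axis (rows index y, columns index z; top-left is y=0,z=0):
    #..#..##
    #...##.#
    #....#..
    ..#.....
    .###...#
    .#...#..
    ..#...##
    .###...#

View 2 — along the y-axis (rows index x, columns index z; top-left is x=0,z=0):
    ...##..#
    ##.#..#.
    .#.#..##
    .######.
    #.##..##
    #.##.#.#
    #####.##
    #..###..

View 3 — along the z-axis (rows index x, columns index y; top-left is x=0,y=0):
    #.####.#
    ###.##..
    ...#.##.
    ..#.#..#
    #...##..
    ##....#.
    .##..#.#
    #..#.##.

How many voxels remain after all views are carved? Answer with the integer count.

voxel count = 51

start: 8×8×8 = 512 voxels
  1. axis=0 (YZ plane), |mask|=24  ⇒  voxels=192
  2. axis=1 (XZ plane), |mask|=38  ⇒  voxels=115
  3. axis=2 (XY plane), |mask|=31  ⇒  voxels=51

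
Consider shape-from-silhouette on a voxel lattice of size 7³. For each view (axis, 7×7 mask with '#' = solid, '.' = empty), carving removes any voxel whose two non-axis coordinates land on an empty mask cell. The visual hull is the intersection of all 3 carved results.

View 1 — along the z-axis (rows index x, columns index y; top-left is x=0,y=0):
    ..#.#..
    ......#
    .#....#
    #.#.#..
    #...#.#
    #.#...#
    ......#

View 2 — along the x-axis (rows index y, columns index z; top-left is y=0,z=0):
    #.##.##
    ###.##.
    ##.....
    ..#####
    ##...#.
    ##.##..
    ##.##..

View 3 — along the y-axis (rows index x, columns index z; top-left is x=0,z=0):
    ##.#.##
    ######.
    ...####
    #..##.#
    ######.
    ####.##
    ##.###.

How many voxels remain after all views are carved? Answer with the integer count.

before carving: 343 voxels (7×7×7)
[1] z-view keeps 15 columns → grid now 105
[2] x-view keeps 28 columns → grid now 55
[3] y-view keeps 36 columns → grid now 43

|visual hull| = 43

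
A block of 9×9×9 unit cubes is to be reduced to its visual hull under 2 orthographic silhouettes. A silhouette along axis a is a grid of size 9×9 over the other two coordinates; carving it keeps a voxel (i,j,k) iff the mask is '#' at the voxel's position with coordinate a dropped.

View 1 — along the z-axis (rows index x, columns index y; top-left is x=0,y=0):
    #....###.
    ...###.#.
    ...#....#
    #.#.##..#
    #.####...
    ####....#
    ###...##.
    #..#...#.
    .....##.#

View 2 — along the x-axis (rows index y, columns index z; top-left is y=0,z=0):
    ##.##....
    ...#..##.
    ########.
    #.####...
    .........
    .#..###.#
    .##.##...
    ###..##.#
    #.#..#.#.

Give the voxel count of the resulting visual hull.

start: 9×9×9 = 729 voxels
step 1: project along z, AND mask (36/81) → |grid| = 324
step 2: project along x, AND mask (39/81) → |grid| = 164

voxel count = 164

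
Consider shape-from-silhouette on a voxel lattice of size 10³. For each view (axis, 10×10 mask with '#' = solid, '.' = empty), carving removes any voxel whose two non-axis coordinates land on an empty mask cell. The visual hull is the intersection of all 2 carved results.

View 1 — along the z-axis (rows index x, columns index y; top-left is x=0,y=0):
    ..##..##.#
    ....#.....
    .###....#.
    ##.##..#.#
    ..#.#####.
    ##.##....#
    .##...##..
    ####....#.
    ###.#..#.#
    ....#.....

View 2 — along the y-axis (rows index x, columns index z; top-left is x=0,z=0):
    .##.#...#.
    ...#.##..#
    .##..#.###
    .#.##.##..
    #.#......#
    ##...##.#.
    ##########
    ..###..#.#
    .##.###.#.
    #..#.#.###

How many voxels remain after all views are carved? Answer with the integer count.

initial block: 10^3 = 1000
step 1: project along z, AND mask (43/100) → |grid| = 430
step 2: project along y, AND mask (54/100) → |grid| = 228

|visual hull| = 228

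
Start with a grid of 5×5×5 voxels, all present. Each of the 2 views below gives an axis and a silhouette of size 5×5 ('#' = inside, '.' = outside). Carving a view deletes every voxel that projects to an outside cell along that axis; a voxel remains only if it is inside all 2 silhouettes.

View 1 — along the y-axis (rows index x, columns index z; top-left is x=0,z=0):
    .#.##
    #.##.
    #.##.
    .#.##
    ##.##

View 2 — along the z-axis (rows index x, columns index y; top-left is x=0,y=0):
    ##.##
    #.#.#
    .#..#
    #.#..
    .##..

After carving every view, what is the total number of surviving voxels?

initial block: 5^3 = 125
step 1: project along y, AND mask (16/25) → |grid| = 80
step 2: project along z, AND mask (13/25) → |grid| = 41

|visual hull| = 41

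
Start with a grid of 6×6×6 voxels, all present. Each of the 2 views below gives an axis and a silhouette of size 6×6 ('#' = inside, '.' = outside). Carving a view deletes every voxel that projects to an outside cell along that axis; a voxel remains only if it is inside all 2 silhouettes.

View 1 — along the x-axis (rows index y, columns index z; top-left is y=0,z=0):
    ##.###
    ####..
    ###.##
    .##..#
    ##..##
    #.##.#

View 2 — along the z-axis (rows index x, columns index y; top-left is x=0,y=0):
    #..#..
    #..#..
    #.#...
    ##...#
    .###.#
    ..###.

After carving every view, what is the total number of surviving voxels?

start: 6×6×6 = 216 voxels
V1 x: intersect with YZ mask (25 set) -- 150 left
V2 z: intersect with XY mask (16 set) -- 67 left

voxel count = 67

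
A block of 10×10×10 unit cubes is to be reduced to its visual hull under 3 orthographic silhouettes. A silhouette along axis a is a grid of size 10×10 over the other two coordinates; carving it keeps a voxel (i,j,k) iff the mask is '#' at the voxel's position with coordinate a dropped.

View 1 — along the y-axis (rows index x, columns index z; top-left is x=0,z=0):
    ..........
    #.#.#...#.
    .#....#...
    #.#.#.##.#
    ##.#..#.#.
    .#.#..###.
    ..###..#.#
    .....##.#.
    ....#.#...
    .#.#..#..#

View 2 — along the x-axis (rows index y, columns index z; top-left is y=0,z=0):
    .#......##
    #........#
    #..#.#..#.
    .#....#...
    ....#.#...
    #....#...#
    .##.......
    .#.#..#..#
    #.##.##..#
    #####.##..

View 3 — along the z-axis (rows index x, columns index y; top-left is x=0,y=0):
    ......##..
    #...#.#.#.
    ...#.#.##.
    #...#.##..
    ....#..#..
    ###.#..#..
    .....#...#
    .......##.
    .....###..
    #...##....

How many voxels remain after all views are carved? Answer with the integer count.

full grid |V| = 1000
after view 1 [y-axis, 36 of 100 cells solid] → remaining = 360
after view 2 [x-axis, 35 of 100 cells solid] → remaining = 132
after view 3 [z-axis, 31 of 100 cells solid] → remaining = 41

voxel count = 41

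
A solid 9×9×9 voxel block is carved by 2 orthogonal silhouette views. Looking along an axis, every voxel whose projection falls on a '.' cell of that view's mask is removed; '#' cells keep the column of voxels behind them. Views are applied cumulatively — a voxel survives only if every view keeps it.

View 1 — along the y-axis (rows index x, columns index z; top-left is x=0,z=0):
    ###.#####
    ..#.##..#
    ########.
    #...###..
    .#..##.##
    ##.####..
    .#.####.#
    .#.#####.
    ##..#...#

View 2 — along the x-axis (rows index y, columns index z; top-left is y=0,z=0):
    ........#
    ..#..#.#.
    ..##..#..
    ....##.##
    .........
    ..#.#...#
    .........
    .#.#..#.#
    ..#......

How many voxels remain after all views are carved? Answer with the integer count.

voxel count = 101

initial block: 9^3 = 729
[1] y-view keeps 51 columns → grid now 459
[2] x-view keeps 19 columns → grid now 101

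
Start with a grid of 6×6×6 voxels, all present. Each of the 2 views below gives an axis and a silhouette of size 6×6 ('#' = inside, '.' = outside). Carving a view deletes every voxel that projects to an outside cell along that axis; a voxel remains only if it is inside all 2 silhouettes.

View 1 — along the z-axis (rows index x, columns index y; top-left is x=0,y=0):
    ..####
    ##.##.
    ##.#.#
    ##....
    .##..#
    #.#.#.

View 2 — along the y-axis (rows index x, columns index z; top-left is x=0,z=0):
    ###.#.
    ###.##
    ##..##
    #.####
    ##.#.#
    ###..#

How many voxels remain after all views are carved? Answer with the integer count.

before carving: 216 voxels (6×6×6)
after view 1 [z-axis, 20 of 36 cells solid] → remaining = 120
after view 2 [y-axis, 26 of 36 cells solid] → remaining = 86

|visual hull| = 86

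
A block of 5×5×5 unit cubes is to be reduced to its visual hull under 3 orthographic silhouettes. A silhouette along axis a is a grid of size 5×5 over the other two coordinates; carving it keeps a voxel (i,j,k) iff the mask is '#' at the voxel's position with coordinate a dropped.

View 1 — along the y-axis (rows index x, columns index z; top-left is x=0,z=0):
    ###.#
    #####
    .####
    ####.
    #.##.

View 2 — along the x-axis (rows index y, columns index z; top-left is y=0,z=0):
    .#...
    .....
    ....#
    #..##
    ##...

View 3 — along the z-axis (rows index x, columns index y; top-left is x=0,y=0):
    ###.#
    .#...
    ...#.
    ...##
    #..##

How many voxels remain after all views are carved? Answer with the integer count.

remaining voxels: 13

start: 5×5×5 = 125 voxels
V1 y: intersect with XZ mask (20 set) -- 100 left
V2 x: intersect with YZ mask (7 set) -- 26 left
V3 z: intersect with XY mask (11 set) -- 13 left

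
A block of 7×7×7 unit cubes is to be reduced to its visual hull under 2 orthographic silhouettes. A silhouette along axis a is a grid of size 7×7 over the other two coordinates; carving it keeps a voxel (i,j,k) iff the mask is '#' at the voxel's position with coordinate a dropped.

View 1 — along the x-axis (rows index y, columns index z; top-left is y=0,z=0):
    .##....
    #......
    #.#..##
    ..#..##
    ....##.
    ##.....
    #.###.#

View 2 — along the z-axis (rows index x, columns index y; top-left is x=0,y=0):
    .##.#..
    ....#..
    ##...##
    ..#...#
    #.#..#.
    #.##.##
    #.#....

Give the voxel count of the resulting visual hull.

voxel count = 58

start: 7×7×7 = 343 voxels
  1. axis=0 (YZ plane), |mask|=19  ⇒  voxels=133
  2. axis=2 (XY plane), |mask|=20  ⇒  voxels=58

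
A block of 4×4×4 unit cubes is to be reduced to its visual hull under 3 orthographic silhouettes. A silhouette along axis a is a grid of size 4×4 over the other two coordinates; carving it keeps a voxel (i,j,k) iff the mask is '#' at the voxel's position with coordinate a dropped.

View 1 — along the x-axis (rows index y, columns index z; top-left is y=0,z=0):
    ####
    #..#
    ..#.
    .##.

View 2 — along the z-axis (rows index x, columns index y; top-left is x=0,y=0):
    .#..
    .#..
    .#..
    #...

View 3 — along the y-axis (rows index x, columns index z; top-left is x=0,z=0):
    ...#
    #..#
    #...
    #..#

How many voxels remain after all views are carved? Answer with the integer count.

voxel count = 6

before carving: 64 voxels (4×4×4)
carve view 1 (along x, YZ-mask fill 9/16): 36 voxels remain
carve view 2 (along z, XY-mask fill 4/16): 10 voxels remain
carve view 3 (along y, XZ-mask fill 6/16): 6 voxels remain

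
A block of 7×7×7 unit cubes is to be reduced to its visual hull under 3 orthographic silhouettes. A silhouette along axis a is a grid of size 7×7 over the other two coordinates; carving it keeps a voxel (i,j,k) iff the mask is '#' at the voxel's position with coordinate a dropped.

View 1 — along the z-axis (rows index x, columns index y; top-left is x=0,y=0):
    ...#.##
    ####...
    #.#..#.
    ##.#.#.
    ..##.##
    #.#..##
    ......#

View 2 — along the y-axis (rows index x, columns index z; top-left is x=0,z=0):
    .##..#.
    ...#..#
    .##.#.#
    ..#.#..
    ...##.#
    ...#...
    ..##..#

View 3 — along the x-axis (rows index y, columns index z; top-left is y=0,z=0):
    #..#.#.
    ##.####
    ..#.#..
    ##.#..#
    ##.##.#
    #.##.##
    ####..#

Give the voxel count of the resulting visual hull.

29 voxels

full grid |V| = 343
carve view 1 (along z, XY-mask fill 23/49): 161 voxels remain
carve view 2 (along y, XZ-mask fill 18/49): 56 voxels remain
carve view 3 (along x, YZ-mask fill 30/49): 29 voxels remain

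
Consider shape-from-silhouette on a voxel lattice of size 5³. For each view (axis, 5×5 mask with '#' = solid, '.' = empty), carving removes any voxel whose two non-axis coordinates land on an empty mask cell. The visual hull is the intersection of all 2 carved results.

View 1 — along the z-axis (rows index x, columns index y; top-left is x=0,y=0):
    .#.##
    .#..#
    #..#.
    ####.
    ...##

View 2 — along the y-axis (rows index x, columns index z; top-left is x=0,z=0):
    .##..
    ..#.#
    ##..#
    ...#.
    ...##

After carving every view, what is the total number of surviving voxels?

before carving: 125 voxels (5×5×5)
step 1: project along z, AND mask (13/25) → |grid| = 65
step 2: project along y, AND mask (10/25) → |grid| = 24

24 voxels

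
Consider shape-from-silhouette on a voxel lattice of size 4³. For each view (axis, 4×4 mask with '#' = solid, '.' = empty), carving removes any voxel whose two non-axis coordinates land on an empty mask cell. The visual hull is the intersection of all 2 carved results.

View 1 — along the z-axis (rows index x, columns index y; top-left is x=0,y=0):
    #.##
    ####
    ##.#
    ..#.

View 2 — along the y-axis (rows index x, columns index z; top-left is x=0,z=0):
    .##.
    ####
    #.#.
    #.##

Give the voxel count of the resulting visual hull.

before carving: 64 voxels (4×4×4)
after view 1 [z-axis, 11 of 16 cells solid] → remaining = 44
after view 2 [y-axis, 11 of 16 cells solid] → remaining = 31

remaining voxels: 31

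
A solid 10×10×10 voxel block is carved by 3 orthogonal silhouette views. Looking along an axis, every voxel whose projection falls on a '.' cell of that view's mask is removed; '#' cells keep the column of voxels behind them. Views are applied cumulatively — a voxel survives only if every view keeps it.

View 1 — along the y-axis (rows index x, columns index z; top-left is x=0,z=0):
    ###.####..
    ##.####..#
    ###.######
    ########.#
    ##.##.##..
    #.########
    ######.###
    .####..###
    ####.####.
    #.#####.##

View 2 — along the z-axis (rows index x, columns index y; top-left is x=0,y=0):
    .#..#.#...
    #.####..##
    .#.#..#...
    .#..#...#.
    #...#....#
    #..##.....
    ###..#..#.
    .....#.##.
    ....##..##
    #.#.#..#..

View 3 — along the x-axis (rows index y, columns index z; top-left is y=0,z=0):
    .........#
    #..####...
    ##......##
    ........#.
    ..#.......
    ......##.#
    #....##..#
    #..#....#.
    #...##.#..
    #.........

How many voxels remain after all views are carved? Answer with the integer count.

remaining voxels: 77

start: 10×10×10 = 1000 voxels
carve view 1 (along y, XZ-mask fill 79/100): 790 voxels remain
carve view 2 (along z, XY-mask fill 38/100): 299 voxels remain
carve view 3 (along x, YZ-mask fill 27/100): 77 voxels remain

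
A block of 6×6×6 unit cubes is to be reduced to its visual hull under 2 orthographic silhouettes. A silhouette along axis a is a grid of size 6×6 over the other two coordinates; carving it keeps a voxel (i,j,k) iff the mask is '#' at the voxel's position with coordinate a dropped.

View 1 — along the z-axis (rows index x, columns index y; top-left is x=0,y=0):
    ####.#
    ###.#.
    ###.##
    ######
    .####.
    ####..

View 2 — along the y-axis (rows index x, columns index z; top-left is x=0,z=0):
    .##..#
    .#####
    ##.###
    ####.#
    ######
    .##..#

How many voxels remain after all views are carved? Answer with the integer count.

voxel count = 126

full grid |V| = 216
V1 z: intersect with XY mask (28 set) -- 168 left
V2 y: intersect with XZ mask (27 set) -- 126 left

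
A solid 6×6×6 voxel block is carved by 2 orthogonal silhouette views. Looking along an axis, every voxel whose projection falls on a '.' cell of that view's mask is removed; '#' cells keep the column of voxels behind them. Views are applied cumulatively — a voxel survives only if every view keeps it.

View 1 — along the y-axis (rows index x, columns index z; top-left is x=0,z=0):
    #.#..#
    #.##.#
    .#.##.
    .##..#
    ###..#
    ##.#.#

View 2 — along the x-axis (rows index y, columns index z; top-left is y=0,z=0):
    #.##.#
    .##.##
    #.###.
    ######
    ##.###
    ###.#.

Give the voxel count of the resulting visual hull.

93 voxels

before carving: 216 voxels (6×6×6)
  1. axis=1 (XZ plane), |mask|=21  ⇒  voxels=126
  2. axis=0 (YZ plane), |mask|=27  ⇒  voxels=93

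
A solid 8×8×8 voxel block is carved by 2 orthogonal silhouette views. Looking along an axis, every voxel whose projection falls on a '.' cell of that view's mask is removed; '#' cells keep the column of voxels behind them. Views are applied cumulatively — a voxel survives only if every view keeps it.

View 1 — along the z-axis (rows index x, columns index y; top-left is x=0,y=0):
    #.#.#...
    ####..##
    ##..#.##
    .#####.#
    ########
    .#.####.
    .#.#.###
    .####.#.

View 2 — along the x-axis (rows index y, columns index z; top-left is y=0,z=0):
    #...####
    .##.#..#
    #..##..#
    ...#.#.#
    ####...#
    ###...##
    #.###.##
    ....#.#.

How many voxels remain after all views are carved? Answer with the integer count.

full grid |V| = 512
  1. axis=2 (XY plane), |mask|=43  ⇒  voxels=344
  2. axis=0 (YZ plane), |mask|=34  ⇒  voxels=182

|visual hull| = 182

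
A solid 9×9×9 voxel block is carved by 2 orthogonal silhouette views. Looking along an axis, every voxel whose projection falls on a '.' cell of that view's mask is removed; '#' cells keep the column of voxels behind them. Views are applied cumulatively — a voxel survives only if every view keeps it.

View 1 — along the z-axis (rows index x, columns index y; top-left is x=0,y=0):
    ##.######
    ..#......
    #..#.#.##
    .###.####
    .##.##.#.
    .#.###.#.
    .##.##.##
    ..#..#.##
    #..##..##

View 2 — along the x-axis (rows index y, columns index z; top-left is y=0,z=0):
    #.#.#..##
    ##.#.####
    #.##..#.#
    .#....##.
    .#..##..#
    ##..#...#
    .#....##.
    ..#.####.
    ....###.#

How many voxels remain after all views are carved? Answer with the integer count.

before carving: 729 voxels (9×9×9)
after view 1 [z-axis, 46 of 81 cells solid] → remaining = 414
after view 2 [x-axis, 40 of 81 cells solid] → remaining = 208

remaining voxels: 208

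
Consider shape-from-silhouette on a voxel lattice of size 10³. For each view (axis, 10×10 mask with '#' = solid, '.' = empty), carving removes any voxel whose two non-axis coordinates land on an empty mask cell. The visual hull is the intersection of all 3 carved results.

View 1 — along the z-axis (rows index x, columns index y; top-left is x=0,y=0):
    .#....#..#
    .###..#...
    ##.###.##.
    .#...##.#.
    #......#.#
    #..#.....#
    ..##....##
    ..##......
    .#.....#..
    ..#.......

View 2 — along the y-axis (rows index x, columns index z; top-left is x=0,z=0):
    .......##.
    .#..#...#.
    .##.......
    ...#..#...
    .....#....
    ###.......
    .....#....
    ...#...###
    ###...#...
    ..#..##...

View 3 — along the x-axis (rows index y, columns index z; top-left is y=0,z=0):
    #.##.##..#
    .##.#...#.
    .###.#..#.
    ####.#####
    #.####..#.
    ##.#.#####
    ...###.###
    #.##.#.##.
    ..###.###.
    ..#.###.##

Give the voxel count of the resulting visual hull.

|visual hull| = 51

full grid |V| = 1000
carve view 1 (along z, XY-mask fill 33/100): 330 voxels remain
carve view 2 (along y, XZ-mask fill 25/100): 75 voxels remain
carve view 3 (along x, YZ-mask fill 62/100): 51 voxels remain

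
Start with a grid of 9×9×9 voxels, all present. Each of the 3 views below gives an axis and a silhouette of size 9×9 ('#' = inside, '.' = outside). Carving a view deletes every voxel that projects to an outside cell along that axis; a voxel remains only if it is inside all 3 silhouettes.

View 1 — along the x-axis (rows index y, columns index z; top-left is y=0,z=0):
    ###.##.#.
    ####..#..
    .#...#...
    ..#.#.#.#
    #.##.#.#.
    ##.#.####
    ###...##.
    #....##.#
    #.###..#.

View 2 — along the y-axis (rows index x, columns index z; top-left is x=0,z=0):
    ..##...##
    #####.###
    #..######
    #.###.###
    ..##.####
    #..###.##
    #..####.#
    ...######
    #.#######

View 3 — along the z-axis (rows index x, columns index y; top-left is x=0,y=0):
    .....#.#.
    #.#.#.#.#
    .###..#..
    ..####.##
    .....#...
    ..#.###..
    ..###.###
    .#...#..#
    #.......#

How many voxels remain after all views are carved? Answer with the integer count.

full grid |V| = 729
after view 1 [x-axis, 43 of 81 cells solid] → remaining = 387
after view 2 [y-axis, 58 of 81 cells solid] → remaining = 266
after view 3 [z-axis, 33 of 81 cells solid] → remaining = 108

remaining voxels: 108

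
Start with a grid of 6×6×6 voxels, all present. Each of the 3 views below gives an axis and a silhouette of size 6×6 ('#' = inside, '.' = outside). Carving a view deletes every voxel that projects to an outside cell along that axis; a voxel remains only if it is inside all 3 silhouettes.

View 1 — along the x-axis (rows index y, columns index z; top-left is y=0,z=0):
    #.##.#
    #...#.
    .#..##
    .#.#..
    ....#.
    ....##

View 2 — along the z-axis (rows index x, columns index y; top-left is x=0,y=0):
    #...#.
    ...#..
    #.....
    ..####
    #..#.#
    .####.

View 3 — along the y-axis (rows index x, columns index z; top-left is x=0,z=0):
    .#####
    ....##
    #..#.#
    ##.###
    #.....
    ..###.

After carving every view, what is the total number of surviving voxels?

voxel count = 20

before carving: 216 voxels (6×6×6)
V1 x: intersect with YZ mask (14 set) -- 84 left
V2 z: intersect with XY mask (15 set) -- 35 left
V3 y: intersect with XZ mask (19 set) -- 20 left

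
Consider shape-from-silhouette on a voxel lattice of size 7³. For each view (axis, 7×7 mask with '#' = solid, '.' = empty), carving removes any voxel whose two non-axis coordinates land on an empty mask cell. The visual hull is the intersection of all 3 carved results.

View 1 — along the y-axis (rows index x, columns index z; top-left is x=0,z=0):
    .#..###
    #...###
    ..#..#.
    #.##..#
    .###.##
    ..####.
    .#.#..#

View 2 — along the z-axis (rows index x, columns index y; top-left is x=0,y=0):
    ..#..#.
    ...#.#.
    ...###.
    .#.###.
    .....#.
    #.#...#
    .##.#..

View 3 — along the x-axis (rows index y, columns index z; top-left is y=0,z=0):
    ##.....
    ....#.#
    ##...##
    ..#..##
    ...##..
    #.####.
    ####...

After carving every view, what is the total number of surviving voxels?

initial block: 7^3 = 343
V1 y: intersect with XZ mask (26 set) -- 182 left
V2 z: intersect with XY mask (18 set) -- 64 left
V3 x: intersect with YZ mask (22 set) -- 31 left

remaining voxels: 31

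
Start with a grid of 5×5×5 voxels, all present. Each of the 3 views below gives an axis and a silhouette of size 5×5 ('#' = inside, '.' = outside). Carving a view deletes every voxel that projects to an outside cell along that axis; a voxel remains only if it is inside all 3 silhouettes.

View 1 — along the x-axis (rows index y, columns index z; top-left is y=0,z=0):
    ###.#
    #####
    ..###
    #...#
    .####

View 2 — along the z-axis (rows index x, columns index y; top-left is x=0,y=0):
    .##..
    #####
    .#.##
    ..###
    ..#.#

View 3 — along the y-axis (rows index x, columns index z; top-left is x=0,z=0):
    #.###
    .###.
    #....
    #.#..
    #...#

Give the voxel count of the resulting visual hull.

voxel count = 24

initial block: 5^3 = 125
carve view 1 (along x, YZ-mask fill 18/25): 90 voxels remain
carve view 2 (along z, XY-mask fill 15/25): 53 voxels remain
carve view 3 (along y, XZ-mask fill 12/25): 24 voxels remain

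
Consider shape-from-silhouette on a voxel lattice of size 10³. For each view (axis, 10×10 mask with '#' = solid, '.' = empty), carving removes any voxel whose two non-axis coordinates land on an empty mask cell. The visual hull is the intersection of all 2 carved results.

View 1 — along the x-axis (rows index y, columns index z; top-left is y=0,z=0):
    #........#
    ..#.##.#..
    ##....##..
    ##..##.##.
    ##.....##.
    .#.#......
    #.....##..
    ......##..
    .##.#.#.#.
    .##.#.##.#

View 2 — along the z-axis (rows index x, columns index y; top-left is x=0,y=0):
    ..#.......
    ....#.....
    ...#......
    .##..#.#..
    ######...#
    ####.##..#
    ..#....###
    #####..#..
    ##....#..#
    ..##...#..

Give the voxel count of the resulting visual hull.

|visual hull| = 147

initial block: 10^3 = 1000
  1. axis=0 (YZ plane), |mask|=38  ⇒  voxels=380
  2. axis=2 (XY plane), |mask|=38  ⇒  voxels=147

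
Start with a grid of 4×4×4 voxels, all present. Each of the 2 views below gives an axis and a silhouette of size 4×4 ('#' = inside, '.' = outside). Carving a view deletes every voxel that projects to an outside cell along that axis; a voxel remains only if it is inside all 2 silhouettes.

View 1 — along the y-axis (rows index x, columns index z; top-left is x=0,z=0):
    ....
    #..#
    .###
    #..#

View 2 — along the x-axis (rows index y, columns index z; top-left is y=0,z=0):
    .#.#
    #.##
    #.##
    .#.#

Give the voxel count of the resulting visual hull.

start: 4×4×4 = 64 voxels
step 1: project along y, AND mask (7/16) → |grid| = 28
step 2: project along x, AND mask (10/16) → |grid| = 20

voxel count = 20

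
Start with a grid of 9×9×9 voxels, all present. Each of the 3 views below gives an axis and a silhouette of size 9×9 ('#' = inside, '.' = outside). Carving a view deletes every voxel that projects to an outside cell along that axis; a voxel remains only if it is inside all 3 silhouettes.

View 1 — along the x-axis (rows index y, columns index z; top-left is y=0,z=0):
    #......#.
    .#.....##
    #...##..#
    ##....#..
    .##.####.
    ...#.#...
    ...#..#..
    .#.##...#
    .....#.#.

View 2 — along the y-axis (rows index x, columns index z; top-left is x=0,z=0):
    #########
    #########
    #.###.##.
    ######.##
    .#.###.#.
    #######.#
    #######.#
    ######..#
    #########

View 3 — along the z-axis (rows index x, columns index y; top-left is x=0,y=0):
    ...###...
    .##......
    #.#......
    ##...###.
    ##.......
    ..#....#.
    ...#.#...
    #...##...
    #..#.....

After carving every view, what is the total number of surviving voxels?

|visual hull| = 62

initial block: 9^3 = 729
step 1: project along x, AND mask (28/81) → |grid| = 252
step 2: project along y, AND mask (69/81) → |grid| = 213
step 3: project along z, AND mask (23/81) → |grid| = 62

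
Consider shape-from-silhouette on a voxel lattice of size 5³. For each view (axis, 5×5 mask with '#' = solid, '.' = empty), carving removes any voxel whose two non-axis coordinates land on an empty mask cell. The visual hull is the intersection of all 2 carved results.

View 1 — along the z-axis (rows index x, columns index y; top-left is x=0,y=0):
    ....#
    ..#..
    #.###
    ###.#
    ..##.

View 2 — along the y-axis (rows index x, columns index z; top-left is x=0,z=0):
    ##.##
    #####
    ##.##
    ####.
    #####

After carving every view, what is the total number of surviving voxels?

full grid |V| = 125
step 1: project along z, AND mask (12/25) → |grid| = 60
step 2: project along y, AND mask (22/25) → |grid| = 51

voxel count = 51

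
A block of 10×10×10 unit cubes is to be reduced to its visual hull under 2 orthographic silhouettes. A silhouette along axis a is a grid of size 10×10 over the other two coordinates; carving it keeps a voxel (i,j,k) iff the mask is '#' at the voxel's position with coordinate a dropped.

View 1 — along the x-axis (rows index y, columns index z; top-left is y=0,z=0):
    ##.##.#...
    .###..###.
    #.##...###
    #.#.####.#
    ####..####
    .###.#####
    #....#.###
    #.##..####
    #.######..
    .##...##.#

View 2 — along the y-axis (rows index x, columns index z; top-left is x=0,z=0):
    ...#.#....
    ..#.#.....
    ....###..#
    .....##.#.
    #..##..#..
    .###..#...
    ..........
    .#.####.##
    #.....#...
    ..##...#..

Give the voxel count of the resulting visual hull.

voxel count = 195

initial block: 10^3 = 1000
after view 1 [x-axis, 64 of 100 cells solid] → remaining = 640
after view 2 [y-axis, 31 of 100 cells solid] → remaining = 195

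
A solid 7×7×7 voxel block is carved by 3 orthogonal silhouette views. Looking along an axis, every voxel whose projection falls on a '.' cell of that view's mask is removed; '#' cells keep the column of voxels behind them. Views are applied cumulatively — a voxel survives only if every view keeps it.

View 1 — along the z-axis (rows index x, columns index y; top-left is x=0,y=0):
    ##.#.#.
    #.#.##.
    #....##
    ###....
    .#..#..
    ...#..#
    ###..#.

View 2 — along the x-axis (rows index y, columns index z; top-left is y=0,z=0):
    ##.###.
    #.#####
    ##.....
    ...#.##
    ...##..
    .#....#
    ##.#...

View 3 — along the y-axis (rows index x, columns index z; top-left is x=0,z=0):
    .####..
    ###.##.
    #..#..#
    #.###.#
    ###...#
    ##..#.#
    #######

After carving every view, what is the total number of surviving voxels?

initial block: 7^3 = 343
V1 z: intersect with XY mask (22 set) -- 154 left
V2 x: intersect with YZ mask (23 set) -- 79 left
V3 y: intersect with XZ mask (32 set) -- 51 left

remaining voxels: 51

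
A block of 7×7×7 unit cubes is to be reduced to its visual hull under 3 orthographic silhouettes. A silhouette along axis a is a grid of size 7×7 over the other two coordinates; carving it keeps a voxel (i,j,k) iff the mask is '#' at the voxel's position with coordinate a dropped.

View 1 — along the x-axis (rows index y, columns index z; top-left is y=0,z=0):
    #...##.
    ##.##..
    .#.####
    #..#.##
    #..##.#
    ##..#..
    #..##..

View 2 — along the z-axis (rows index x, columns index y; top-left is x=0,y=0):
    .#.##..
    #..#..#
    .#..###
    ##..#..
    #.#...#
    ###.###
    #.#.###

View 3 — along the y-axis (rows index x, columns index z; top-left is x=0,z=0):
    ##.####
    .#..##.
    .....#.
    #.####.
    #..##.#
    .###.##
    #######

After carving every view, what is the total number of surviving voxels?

initial block: 7^3 = 343
after view 1 [x-axis, 26 of 49 cells solid] → remaining = 182
after view 2 [z-axis, 27 of 49 cells solid] → remaining = 98
after view 3 [y-axis, 31 of 49 cells solid] → remaining = 62

|visual hull| = 62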